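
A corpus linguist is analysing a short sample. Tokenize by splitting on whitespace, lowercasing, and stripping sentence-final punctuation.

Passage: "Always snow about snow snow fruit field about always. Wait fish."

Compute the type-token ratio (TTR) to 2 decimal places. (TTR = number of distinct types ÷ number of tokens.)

0.64

N = 11 tokens, V = 7 types.
TTR = V / N = 7 / 11 = 0.64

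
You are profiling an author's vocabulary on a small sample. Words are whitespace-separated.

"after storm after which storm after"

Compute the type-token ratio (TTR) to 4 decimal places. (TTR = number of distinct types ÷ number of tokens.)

0.5000

N = 6 tokens, V = 3 types.
TTR = V / N = 3 / 6 = 0.5000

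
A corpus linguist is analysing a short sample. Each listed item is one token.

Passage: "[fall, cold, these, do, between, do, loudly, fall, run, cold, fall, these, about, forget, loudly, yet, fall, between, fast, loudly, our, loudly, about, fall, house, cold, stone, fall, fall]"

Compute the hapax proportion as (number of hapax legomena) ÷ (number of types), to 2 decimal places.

Frequencies: fall:7, loudly:4, cold:3, these:2, do:2, between:2, about:2, run:1, forget:1, yet:1, fast:1, our:1, house:1, stone:1
Hapax count = 7; type count = 14.
Ratio = 7 / 14 = 0.50

0.50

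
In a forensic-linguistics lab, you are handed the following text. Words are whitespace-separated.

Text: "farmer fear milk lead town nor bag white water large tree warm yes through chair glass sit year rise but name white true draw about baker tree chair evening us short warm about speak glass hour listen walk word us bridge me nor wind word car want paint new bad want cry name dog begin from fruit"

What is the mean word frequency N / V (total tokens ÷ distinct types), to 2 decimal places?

N = 57 tokens, V = 46 types.
Mean frequency = N / V = 57 / 46 = 1.24

1.24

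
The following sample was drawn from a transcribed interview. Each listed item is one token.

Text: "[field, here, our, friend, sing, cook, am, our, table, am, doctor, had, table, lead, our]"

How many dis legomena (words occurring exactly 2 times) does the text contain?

2

Frequencies: our:3, am:2, table:2, field:1, here:1, friend:1, sing:1, cook:1, doctor:1, had:1, lead:1
Words with frequency 2: am, table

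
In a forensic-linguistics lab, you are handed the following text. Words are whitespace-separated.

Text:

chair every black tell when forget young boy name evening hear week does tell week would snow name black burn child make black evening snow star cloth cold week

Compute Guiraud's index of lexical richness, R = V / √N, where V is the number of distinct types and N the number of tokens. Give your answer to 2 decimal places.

N = 29, V = 21.
√N = 5.385165
R = 21 / 5.385165 = 3.90

3.90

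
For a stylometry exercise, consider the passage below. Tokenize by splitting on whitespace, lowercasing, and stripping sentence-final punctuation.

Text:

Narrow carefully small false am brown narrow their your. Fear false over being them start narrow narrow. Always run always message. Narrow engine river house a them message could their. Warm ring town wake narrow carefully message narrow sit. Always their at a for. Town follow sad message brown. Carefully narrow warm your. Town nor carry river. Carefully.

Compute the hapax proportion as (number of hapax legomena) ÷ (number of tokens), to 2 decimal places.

0.33

Frequencies: narrow:8, carefully:4, message:4, their:3, always:3, town:3, false:2, brown:2, your:2, them:2, river:2, a:2, warm:2, small:1, am:1, fear:1, over:1, being:1, start:1, run:1, … (12 more, each freq 1)
Hapax count = 19; token count = 58.
Ratio = 19 / 58 = 0.33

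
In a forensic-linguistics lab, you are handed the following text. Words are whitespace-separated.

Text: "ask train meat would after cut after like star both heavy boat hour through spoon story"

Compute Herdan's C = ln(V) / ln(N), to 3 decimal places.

N = 16, V = 15.
ln(V) = 2.708050, ln(N) = 2.772589
C = 2.708050 / 2.772589 = 0.977

0.977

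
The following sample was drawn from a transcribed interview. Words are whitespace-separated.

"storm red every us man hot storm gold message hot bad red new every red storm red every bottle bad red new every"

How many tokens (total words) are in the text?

23

Tokens: storm, red, every, us, man, hot, storm, gold, message, hot, bad, red, new, every, red, storm, red, every, bottle, bad, red, new, every
N = 23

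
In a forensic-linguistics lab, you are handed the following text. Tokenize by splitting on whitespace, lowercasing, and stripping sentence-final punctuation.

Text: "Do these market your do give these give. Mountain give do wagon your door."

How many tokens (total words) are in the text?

Tokens: do, these, market, your, do, give, these, give, mountain, give, do, wagon, your, door
N = 14

14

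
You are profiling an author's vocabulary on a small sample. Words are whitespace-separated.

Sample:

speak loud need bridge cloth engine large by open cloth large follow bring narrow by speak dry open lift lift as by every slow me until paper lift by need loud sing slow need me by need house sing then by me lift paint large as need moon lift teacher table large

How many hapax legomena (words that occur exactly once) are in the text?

15

Frequencies: by:6, need:5, lift:5, large:4, me:3, speak:2, loud:2, cloth:2, open:2, as:2, slow:2, sing:2, bridge:1, engine:1, follow:1, bring:1, narrow:1, dry:1, every:1, until:1, … (7 more, each freq 1)
Hapax (freq=1): bridge, bring, dry, engine, every, follow, house, moon, narrow, paint, paper, table, teacher, then, until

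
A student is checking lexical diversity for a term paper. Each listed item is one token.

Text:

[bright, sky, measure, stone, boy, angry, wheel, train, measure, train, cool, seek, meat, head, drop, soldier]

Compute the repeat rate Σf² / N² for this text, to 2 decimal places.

0.08

Frequencies: measure:2, train:2, bright:1, sky:1, stone:1, boy:1, angry:1, wheel:1, cool:1, seek:1, meat:1, head:1, drop:1, soldier:1
Σf² = 20; N² = 256
Repeat rate = 20 / 256 = 0.08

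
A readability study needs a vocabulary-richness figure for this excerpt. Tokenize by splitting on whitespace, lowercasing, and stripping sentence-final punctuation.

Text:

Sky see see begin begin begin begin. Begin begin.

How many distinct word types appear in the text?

Distinct types: {begin, see, sky}
V = 3

3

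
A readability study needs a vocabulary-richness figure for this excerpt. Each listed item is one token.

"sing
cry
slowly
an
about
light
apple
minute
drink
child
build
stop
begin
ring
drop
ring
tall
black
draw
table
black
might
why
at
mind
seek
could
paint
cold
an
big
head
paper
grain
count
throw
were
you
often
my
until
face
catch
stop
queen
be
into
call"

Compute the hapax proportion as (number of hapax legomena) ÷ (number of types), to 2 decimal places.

Frequencies: an:2, stop:2, ring:2, black:2, sing:1, cry:1, slowly:1, about:1, light:1, apple:1, minute:1, drink:1, child:1, build:1, begin:1, drop:1, tall:1, draw:1, table:1, might:1, … (24 more, each freq 1)
Hapax count = 40; type count = 44.
Ratio = 40 / 44 = 0.91

0.91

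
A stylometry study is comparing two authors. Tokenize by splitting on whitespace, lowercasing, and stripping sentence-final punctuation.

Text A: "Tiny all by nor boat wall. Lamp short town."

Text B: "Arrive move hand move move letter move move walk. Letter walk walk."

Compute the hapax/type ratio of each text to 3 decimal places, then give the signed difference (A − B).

0.600

A: hapax=9, V=9, ratio=1.000
B: hapax=2, V=5, ratio=0.400
Difference = 1.000 − 0.400 = 0.600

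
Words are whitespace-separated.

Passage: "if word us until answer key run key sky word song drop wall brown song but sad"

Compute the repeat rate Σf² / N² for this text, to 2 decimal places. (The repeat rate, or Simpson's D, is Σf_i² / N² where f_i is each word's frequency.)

Frequencies: word:2, key:2, song:2, if:1, us:1, until:1, answer:1, run:1, sky:1, drop:1, wall:1, brown:1, but:1, sad:1
Σf² = 23; N² = 289
Repeat rate = 23 / 289 = 0.08

0.08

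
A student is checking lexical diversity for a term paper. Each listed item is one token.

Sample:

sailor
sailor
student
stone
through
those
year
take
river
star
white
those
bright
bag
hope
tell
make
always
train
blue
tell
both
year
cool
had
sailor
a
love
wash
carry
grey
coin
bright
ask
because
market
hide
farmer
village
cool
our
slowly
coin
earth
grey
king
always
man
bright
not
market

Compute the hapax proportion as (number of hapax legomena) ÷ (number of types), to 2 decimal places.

0.74

Frequencies: sailor:3, bright:3, those:2, year:2, tell:2, always:2, cool:2, grey:2, coin:2, market:2, student:1, stone:1, through:1, take:1, river:1, star:1, white:1, bag:1, hope:1, make:1, … (19 more, each freq 1)
Hapax count = 29; type count = 39.
Ratio = 29 / 39 = 0.74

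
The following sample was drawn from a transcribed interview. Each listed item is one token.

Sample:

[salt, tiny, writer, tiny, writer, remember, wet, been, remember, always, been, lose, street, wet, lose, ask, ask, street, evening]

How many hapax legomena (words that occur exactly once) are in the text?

Frequencies: tiny:2, writer:2, remember:2, wet:2, been:2, lose:2, street:2, ask:2, salt:1, always:1, evening:1
Hapax (freq=1): always, evening, salt

3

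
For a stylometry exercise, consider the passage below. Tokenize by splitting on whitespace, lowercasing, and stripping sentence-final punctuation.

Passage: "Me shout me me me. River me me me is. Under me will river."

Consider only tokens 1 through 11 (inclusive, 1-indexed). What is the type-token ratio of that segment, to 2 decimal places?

0.45

Segment tokens 1–11: me, shout, me, me, me, river, me, me, me, is, under
Segment N = 11, segment V = 5.
TTR = 5 / 11 = 0.45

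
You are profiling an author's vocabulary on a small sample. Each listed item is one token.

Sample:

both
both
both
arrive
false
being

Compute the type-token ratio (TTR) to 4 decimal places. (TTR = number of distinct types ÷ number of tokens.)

0.6667

N = 6 tokens, V = 4 types.
TTR = V / N = 4 / 6 = 0.6667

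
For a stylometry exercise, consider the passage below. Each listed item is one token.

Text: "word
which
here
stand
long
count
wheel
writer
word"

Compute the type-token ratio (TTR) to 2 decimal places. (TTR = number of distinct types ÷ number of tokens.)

0.89

N = 9 tokens, V = 8 types.
TTR = V / N = 8 / 9 = 0.89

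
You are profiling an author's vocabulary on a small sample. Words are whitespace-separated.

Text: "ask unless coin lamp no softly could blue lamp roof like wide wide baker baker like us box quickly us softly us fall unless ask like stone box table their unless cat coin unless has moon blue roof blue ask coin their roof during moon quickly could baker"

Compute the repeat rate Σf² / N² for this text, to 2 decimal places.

Frequencies: unless:4, ask:3, coin:3, blue:3, roof:3, like:3, baker:3, us:3, lamp:2, softly:2, could:2, wide:2, box:2, quickly:2, their:2, moon:2, no:1, fall:1, stone:1, table:1, … (3 more, each freq 1)
Σf² = 118; N² = 2304
Repeat rate = 118 / 2304 = 0.05

0.05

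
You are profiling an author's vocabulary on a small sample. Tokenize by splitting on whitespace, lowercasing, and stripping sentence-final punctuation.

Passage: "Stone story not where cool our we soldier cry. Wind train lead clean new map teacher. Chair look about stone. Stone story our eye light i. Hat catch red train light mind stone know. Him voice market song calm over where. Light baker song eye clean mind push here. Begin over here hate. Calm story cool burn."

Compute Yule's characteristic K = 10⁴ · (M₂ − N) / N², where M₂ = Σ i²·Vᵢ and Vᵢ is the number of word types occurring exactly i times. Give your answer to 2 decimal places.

Frequencies: stone:4, story:3, light:3, where:2, cool:2, our:2, train:2, clean:2, eye:2, mind:2, song:2, calm:2, over:2, here:2, not:1, we:1, soldier:1, cry:1, wind:1, lead:1, … (19 more, each freq 1)
N = 57. Frequency spectrum: V_1=25, V_2=11, V_3=2, V_4=1
M₂ = 1²·25 + 2²·11 + 3²·2 + 4²·1 = 103
K = 10000 × (103 − 57) / 57² = 141.58

141.58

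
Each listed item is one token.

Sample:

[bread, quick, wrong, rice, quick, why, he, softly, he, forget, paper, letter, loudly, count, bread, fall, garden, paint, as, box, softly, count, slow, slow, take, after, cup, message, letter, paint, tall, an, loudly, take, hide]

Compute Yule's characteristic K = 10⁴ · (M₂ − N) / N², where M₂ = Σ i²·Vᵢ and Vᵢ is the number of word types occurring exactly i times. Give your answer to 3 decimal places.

Frequencies: bread:2, quick:2, he:2, softly:2, letter:2, loudly:2, count:2, paint:2, slow:2, take:2, wrong:1, rice:1, why:1, forget:1, paper:1, fall:1, garden:1, as:1, box:1, after:1, … (5 more, each freq 1)
N = 35. Frequency spectrum: V_1=15, V_2=10
M₂ = 1²·15 + 2²·10 = 55
K = 10000 × (55 − 35) / 35² = 163.265

163.265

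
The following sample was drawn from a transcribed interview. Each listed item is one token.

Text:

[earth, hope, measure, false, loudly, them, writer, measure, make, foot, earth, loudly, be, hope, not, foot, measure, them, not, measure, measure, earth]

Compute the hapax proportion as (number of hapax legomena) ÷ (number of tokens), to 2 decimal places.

Frequencies: measure:5, earth:3, hope:2, loudly:2, them:2, foot:2, not:2, false:1, writer:1, make:1, be:1
Hapax count = 4; token count = 22.
Ratio = 4 / 22 = 0.18

0.18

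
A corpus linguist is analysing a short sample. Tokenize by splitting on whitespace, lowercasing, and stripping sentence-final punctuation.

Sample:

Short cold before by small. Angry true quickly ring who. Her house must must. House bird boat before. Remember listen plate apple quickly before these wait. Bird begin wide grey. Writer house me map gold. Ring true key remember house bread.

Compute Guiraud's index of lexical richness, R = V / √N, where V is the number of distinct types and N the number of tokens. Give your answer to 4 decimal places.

N = 41, V = 30.
√N = 6.403124
R = 30 / 6.403124 = 4.6852

4.6852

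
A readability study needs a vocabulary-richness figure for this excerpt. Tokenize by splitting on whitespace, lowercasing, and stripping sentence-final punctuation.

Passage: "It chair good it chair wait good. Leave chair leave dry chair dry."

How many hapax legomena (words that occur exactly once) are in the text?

1

Frequencies: chair:4, it:2, good:2, leave:2, dry:2, wait:1
Hapax (freq=1): wait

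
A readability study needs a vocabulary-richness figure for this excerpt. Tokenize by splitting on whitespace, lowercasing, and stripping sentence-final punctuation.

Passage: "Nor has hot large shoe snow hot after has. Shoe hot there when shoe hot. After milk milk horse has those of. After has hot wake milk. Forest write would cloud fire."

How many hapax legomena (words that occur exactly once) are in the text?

Frequencies: hot:5, has:4, shoe:3, after:3, milk:3, nor:1, large:1, snow:1, there:1, when:1, horse:1, those:1, of:1, wake:1, forest:1, write:1, would:1, cloud:1, fire:1
Hapax (freq=1): cloud, fire, forest, horse, large, nor, of, snow, there, those, wake, when, would, write

14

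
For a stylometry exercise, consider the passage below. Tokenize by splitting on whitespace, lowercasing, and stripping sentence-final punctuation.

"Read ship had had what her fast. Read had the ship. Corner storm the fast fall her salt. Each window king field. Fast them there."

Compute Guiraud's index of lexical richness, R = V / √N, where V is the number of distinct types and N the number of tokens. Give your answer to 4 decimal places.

N = 25, V = 17.
√N = 5.000000
R = 17 / 5.000000 = 3.4000

3.4000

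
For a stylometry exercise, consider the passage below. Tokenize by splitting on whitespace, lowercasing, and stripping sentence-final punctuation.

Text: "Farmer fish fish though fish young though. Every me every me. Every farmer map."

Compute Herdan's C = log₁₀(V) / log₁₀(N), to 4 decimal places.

N = 14, V = 7.
log₁₀(V) = 0.845098, log₁₀(N) = 1.146128
C = 0.845098 / 1.146128 = 0.7374

0.7374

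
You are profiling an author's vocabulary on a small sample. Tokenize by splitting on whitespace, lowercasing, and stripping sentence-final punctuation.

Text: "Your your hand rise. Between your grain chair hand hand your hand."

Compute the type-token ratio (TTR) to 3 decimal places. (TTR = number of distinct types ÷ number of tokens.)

N = 12 tokens, V = 6 types.
TTR = V / N = 6 / 12 = 0.500

0.500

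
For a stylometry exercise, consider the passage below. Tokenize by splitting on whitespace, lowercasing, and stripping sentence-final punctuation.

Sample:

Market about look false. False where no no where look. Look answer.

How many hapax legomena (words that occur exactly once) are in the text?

3

Frequencies: look:3, false:2, where:2, no:2, market:1, about:1, answer:1
Hapax (freq=1): about, answer, market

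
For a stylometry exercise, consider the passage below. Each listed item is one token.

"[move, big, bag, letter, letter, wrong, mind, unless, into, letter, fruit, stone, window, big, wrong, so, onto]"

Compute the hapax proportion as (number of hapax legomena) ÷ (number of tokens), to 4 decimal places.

Frequencies: letter:3, big:2, wrong:2, move:1, bag:1, mind:1, unless:1, into:1, fruit:1, stone:1, window:1, so:1, onto:1
Hapax count = 10; token count = 17.
Ratio = 10 / 17 = 0.5882

0.5882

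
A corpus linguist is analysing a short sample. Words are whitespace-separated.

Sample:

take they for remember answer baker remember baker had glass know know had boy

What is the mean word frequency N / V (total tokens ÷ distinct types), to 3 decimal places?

1.400

N = 14 tokens, V = 10 types.
Mean frequency = N / V = 14 / 10 = 1.400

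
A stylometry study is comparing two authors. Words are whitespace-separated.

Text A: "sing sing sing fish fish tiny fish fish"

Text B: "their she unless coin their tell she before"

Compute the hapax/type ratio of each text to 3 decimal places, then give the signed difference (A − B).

-0.334

A: hapax=1, V=3, ratio=0.333
B: hapax=4, V=6, ratio=0.667
Difference = 0.333 − 0.667 = -0.334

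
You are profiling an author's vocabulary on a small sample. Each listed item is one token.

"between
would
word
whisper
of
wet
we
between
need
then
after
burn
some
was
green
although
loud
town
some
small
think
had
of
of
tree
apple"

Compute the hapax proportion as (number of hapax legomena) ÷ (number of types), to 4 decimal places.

0.8636

Frequencies: of:3, between:2, some:2, would:1, word:1, whisper:1, wet:1, we:1, need:1, then:1, after:1, burn:1, was:1, green:1, although:1, loud:1, town:1, small:1, think:1, had:1, … (2 more, each freq 1)
Hapax count = 19; type count = 22.
Ratio = 19 / 22 = 0.8636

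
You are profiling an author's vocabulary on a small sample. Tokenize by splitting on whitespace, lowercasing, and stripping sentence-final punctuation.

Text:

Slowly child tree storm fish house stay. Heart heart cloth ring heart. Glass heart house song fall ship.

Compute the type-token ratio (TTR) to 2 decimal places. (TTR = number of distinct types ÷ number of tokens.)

0.78

N = 18 tokens, V = 14 types.
TTR = V / N = 14 / 18 = 0.78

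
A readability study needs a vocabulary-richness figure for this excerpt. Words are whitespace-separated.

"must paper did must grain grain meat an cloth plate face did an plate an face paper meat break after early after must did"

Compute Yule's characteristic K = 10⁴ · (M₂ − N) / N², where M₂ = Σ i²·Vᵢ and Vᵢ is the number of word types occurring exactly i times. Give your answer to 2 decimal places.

Frequencies: must:3, did:3, an:3, paper:2, grain:2, meat:2, plate:2, face:2, after:2, cloth:1, break:1, early:1
N = 24. Frequency spectrum: V_1=3, V_2=6, V_3=3
M₂ = 1²·3 + 2²·6 + 3²·3 = 54
K = 10000 × (54 − 24) / 24² = 520.83

520.83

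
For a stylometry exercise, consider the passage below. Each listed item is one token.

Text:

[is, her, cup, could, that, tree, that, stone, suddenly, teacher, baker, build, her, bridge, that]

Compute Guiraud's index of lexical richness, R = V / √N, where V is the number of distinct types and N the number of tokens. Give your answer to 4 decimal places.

3.0984

N = 15, V = 12.
√N = 3.872983
R = 12 / 3.872983 = 3.0984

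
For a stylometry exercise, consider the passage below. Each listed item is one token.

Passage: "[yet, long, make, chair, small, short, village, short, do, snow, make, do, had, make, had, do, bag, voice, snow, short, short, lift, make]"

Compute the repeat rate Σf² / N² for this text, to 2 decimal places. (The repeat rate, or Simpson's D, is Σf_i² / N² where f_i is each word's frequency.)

0.11

Frequencies: make:4, short:4, do:3, snow:2, had:2, yet:1, long:1, chair:1, small:1, village:1, bag:1, voice:1, lift:1
Σf² = 57; N² = 529
Repeat rate = 57 / 529 = 0.11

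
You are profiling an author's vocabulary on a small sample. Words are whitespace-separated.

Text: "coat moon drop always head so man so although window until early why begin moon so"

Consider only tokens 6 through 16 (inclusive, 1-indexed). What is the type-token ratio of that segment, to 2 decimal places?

Segment tokens 6–16: so, man, so, although, window, until, early, why, begin, moon, so
Segment N = 11, segment V = 9.
TTR = 9 / 11 = 0.82

0.82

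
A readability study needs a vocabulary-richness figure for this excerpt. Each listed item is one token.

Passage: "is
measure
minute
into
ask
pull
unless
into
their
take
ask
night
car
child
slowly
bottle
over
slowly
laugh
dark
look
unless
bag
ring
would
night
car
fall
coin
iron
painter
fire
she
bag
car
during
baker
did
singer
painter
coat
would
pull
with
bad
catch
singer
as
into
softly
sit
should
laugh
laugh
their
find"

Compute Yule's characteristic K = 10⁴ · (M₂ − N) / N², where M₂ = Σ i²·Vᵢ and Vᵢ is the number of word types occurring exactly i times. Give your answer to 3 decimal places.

121.173

Frequencies: into:3, car:3, laugh:3, ask:2, pull:2, unless:2, their:2, night:2, slowly:2, bag:2, would:2, painter:2, singer:2, is:1, measure:1, minute:1, take:1, child:1, bottle:1, over:1, … (20 more, each freq 1)
N = 56. Frequency spectrum: V_1=27, V_2=10, V_3=3
M₂ = 1²·27 + 2²·10 + 3²·3 = 94
K = 10000 × (94 − 56) / 56² = 121.173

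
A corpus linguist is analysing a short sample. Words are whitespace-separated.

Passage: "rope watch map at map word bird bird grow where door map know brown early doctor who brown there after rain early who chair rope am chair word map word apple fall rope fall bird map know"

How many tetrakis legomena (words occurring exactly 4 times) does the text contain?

0

Frequencies: map:5, rope:3, word:3, bird:3, know:2, brown:2, early:2, who:2, chair:2, fall:2, watch:1, at:1, grow:1, where:1, door:1, doctor:1, there:1, after:1, rain:1, am:1, … (1 more, each freq 1)
Words with frequency 4: (none)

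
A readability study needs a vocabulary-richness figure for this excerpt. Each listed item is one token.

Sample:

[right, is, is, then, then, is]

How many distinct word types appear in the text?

3

Distinct types: {is, right, then}
V = 3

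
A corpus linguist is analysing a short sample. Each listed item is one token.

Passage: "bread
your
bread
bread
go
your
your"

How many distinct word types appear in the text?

3

Distinct types: {bread, go, your}
V = 3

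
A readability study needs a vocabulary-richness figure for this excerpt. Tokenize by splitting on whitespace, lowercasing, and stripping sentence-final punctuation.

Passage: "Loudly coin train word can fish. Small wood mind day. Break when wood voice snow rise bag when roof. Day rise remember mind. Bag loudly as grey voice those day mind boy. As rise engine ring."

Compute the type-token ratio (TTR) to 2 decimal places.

0.67

N = 36 tokens, V = 24 types.
TTR = V / N = 24 / 36 = 0.67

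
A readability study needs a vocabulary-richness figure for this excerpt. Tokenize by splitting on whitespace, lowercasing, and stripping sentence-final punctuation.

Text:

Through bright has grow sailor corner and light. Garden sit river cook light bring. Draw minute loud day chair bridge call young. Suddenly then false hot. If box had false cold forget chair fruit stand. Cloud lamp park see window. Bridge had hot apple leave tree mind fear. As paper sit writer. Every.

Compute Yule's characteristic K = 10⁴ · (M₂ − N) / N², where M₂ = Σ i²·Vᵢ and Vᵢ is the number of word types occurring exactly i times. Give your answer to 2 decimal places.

Frequencies: light:2, sit:2, chair:2, bridge:2, false:2, hot:2, had:2, through:1, bright:1, has:1, grow:1, sailor:1, corner:1, and:1, garden:1, river:1, cook:1, bring:1, draw:1, minute:1, … (26 more, each freq 1)
N = 53. Frequency spectrum: V_1=39, V_2=7
M₂ = 1²·39 + 2²·7 = 67
K = 10000 × (67 − 53) / 53² = 49.84

49.84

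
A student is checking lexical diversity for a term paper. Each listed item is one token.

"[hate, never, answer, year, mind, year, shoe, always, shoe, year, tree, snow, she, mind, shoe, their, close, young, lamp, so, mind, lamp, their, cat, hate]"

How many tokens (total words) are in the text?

Tokens: hate, never, answer, year, mind, year, shoe, always, shoe, year, tree, snow, she, mind, shoe, their, close, young, lamp, so, mind, lamp, their, cat, hate
N = 25

25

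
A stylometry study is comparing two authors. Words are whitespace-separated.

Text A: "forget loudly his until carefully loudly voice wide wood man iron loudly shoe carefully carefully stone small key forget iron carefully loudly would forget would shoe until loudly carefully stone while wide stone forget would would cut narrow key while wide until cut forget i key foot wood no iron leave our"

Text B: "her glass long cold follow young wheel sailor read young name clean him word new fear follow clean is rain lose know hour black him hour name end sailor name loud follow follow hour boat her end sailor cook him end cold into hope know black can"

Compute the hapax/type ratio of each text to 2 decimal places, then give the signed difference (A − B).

A: hapax=10, V=23, ratio=0.43
B: hapax=16, V=28, ratio=0.57
Difference = 0.43 − 0.57 = -0.14

-0.14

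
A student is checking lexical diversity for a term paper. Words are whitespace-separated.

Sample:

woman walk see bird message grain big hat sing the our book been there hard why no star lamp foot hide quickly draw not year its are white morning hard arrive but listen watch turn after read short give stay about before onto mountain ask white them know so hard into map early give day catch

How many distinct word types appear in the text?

Distinct types: {about, after, are, arrive, ask, been, before, big, bird, book, but, catch, day, draw, early, foot, give, grain, hard, hat, hide, into, its, know, lamp, listen, map, message, morning, mountain, no, not, onto, our, quickly, read, see, short, sing, so, star, stay, the, them, there, turn, walk, watch, white, why, woman, year}
V = 52

52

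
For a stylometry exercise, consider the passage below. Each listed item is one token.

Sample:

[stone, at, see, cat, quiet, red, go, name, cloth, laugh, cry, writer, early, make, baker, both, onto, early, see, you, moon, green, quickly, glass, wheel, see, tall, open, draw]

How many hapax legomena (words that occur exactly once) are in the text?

Frequencies: see:3, early:2, stone:1, at:1, cat:1, quiet:1, red:1, go:1, name:1, cloth:1, laugh:1, cry:1, writer:1, make:1, baker:1, both:1, onto:1, you:1, moon:1, green:1, … (6 more, each freq 1)
Hapax (freq=1): at, baker, both, cat, cloth, cry, draw, glass, go, green, laugh, make, moon, name, onto, open, quickly, quiet, red, stone, tall, wheel, writer, you

24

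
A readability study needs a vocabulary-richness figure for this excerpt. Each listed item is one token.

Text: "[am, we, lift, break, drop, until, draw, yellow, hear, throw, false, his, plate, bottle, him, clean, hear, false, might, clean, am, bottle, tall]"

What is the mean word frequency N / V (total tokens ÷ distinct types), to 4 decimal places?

N = 23 tokens, V = 18 types.
Mean frequency = N / V = 23 / 18 = 1.2778

1.2778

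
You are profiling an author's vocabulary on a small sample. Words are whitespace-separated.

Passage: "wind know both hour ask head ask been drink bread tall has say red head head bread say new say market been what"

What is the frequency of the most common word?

Frequencies: head:3, say:3, ask:2, been:2, bread:2, wind:1, know:1, both:1, hour:1, drink:1, tall:1, has:1, red:1, new:1, market:1, what:1
Most common: 'head' with frequency 3.

3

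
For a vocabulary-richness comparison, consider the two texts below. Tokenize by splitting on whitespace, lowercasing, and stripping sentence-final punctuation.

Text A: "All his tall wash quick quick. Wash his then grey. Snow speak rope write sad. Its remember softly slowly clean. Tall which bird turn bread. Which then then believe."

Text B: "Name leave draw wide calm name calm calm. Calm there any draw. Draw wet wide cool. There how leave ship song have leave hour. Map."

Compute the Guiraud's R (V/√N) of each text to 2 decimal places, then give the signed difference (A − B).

A: V=22, N=29, R=4.09
B: V=15, N=25, R=3.00
Difference = 4.09 − 3.00 = 1.09

1.09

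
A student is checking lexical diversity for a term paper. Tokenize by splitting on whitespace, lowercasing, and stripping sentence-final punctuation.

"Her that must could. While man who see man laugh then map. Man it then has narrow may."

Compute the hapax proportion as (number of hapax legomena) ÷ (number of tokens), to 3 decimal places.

0.722

Frequencies: man:3, then:2, her:1, that:1, must:1, could:1, while:1, who:1, see:1, laugh:1, map:1, it:1, has:1, narrow:1, may:1
Hapax count = 13; token count = 18.
Ratio = 13 / 18 = 0.722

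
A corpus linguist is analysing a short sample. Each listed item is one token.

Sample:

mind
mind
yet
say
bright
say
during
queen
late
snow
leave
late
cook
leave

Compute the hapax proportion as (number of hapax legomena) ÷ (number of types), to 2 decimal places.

0.60

Frequencies: mind:2, say:2, late:2, leave:2, yet:1, bright:1, during:1, queen:1, snow:1, cook:1
Hapax count = 6; type count = 10.
Ratio = 6 / 10 = 0.60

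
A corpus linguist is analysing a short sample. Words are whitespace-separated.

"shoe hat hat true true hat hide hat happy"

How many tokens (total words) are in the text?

Tokens: shoe, hat, hat, true, true, hat, hide, hat, happy
N = 9

9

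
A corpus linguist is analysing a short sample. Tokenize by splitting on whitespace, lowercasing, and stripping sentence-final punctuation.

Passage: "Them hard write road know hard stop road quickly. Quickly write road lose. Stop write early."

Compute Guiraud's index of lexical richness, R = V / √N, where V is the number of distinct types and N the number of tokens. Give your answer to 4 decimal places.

2.2500

N = 16, V = 9.
√N = 4.000000
R = 9 / 4.000000 = 2.2500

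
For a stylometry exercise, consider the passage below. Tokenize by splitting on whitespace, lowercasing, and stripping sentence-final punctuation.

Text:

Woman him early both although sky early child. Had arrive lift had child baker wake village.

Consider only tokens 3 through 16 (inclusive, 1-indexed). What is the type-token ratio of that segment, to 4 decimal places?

Segment tokens 3–16: early, both, although, sky, early, child, had, arrive, lift, had, child, baker, wake, village
Segment N = 14, segment V = 11.
TTR = 11 / 14 = 0.7857

0.7857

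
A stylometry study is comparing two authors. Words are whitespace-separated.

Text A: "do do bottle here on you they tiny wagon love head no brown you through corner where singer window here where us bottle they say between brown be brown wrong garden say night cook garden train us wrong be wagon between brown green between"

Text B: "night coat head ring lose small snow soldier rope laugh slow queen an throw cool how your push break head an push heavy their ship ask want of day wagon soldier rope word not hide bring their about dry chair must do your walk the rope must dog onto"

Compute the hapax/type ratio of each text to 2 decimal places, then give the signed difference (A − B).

A: hapax=13, V=27, ratio=0.48
B: hapax=32, V=40, ratio=0.80
Difference = 0.48 − 0.80 = -0.32

-0.32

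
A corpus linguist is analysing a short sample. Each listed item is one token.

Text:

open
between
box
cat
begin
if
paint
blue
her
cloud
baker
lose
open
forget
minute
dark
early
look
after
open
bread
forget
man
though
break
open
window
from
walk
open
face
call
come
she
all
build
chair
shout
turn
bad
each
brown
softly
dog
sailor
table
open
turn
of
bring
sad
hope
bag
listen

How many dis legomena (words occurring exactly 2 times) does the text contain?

Frequencies: open:6, forget:2, turn:2, between:1, box:1, cat:1, begin:1, if:1, paint:1, blue:1, her:1, cloud:1, baker:1, lose:1, minute:1, dark:1, early:1, look:1, after:1, bread:1, … (27 more, each freq 1)
Words with frequency 2: forget, turn

2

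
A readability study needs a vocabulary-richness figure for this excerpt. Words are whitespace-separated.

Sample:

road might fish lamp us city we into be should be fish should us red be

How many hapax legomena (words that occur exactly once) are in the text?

Frequencies: be:3, fish:2, us:2, should:2, road:1, might:1, lamp:1, city:1, we:1, into:1, red:1
Hapax (freq=1): city, into, lamp, might, red, road, we

7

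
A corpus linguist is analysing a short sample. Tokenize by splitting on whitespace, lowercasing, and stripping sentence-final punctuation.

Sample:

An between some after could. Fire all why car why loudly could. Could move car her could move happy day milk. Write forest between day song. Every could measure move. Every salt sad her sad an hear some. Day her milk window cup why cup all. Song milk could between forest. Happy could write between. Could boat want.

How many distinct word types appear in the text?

27

Distinct types: {after, all, an, between, boat, car, could, cup, day, every, fire, forest, happy, hear, her, loudly, measure, milk, move, sad, salt, some, song, want, why, window, write}
V = 27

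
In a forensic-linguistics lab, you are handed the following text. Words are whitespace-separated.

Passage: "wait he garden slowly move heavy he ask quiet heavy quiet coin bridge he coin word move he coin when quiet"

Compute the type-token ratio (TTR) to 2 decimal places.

N = 21 tokens, V = 12 types.
TTR = V / N = 12 / 21 = 0.57

0.57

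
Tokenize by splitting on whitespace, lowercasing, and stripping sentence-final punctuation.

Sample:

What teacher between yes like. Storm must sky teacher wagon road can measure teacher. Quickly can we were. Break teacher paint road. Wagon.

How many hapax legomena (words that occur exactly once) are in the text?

Frequencies: teacher:4, wagon:2, road:2, can:2, what:1, between:1, yes:1, like:1, storm:1, must:1, sky:1, measure:1, quickly:1, we:1, were:1, break:1, paint:1
Hapax (freq=1): between, break, like, measure, must, paint, quickly, sky, storm, we, were, what, yes

13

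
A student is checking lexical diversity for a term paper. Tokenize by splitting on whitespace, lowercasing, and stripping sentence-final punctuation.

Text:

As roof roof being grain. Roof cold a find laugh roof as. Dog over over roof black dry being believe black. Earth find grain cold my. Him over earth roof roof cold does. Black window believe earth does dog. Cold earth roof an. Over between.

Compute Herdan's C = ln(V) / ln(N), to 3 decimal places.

0.787

N = 45, V = 20.
ln(V) = 2.995732, ln(N) = 3.806662
C = 2.995732 / 3.806662 = 0.787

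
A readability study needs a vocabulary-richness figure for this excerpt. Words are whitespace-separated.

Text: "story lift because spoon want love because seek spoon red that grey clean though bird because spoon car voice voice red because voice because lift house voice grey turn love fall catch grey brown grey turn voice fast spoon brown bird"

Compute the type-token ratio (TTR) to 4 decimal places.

N = 41 tokens, V = 21 types.
TTR = V / N = 21 / 41 = 0.5122

0.5122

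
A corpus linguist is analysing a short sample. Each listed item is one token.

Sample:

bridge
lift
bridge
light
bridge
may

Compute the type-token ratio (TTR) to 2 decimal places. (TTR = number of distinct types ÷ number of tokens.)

0.67

N = 6 tokens, V = 4 types.
TTR = V / N = 4 / 6 = 0.67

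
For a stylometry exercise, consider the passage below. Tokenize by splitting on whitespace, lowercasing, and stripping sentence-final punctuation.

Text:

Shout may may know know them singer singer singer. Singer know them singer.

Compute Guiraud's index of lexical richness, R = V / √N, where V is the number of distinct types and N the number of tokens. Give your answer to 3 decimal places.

1.387

N = 13, V = 5.
√N = 3.605551
R = 5 / 3.605551 = 1.387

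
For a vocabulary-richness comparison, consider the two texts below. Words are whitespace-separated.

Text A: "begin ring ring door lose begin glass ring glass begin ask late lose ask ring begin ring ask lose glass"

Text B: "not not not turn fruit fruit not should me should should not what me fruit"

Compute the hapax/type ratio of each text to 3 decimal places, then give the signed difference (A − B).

A: hapax=2, V=7, ratio=0.286
B: hapax=2, V=6, ratio=0.333
Difference = 0.286 − 0.333 = -0.047

-0.047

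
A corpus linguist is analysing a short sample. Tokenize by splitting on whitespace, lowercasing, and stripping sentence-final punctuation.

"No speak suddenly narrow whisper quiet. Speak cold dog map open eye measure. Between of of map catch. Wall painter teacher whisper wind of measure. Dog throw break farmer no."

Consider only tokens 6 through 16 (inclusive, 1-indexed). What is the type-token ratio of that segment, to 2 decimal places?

0.91

Segment tokens 6–16: quiet, speak, cold, dog, map, open, eye, measure, between, of, of
Segment N = 11, segment V = 10.
TTR = 10 / 11 = 0.91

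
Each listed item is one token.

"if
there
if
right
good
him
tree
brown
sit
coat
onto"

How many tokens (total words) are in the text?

Tokens: if, there, if, right, good, him, tree, brown, sit, coat, onto
N = 11

11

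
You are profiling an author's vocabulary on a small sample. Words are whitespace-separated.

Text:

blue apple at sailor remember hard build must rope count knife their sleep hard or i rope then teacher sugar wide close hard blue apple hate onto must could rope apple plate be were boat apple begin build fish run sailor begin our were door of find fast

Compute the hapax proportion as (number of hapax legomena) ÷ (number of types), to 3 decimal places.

0.743

Frequencies: apple:4, hard:3, rope:3, blue:2, sailor:2, build:2, must:2, were:2, begin:2, at:1, remember:1, count:1, knife:1, their:1, sleep:1, or:1, i:1, then:1, teacher:1, sugar:1, … (15 more, each freq 1)
Hapax count = 26; type count = 35.
Ratio = 26 / 35 = 0.743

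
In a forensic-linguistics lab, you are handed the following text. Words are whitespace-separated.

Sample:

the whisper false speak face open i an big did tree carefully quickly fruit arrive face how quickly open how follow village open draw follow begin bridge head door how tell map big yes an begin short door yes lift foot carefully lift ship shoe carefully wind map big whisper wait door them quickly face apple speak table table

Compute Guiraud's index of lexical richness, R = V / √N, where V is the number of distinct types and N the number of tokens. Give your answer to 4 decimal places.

N = 59, V = 36.
√N = 7.681146
R = 36 / 7.681146 = 4.6868

4.6868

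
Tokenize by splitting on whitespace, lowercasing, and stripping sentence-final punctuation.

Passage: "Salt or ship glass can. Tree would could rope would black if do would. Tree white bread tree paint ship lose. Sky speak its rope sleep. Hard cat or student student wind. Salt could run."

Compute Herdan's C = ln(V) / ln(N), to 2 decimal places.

0.91

N = 35, V = 25.
ln(V) = 3.218876, ln(N) = 3.555348
C = 3.218876 / 3.555348 = 0.91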